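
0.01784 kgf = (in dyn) 1.75e+04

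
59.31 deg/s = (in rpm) 9.885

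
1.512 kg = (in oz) 53.33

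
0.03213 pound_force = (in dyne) 1.429e+04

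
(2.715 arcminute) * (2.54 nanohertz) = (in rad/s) 2.006e-12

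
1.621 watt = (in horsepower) 0.002174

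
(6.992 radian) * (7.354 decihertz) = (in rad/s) 5.142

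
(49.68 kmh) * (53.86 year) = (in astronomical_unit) 0.1567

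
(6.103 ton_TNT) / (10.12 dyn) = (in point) 7.152e+17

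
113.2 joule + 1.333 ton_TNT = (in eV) 3.481e+28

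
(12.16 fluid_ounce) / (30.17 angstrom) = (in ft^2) 1.283e+06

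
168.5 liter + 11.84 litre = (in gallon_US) 47.64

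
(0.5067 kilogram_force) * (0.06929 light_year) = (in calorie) 7.785e+14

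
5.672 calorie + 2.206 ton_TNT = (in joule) 9.23e+09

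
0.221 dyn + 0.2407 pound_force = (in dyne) 1.071e+05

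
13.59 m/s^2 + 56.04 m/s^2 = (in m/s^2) 69.63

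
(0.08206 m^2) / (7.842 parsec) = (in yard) 3.709e-19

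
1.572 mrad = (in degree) 0.09007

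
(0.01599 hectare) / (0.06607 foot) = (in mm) 7.94e+06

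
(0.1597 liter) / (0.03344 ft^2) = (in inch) 2.024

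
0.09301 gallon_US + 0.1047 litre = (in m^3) 0.0004568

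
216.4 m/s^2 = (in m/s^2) 216.4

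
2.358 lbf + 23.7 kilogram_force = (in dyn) 2.429e+07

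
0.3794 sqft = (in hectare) 3.525e-06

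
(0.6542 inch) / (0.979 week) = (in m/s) 2.806e-08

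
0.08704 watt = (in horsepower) 0.0001167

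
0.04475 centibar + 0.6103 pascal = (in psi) 0.006579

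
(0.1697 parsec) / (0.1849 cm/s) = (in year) 8.98e+10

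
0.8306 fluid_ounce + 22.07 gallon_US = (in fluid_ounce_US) 2826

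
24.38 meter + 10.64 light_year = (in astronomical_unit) 6.729e+05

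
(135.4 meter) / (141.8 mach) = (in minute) 4.674e-05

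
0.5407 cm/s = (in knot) 0.01051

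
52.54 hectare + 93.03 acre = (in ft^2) 9.708e+06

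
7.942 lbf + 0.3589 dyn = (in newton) 35.33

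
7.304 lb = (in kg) 3.313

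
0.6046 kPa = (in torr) 4.535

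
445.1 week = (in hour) 7.478e+04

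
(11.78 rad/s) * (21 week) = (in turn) 2.381e+07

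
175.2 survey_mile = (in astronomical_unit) 1.885e-06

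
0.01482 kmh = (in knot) 0.008002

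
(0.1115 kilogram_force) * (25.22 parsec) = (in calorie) 2.034e+17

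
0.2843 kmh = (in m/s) 0.07897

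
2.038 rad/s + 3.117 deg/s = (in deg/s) 119.9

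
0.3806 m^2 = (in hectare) 3.806e-05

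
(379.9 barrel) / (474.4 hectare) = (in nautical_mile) 6.875e-09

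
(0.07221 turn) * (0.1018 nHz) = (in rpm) 4.411e-10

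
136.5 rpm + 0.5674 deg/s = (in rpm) 136.6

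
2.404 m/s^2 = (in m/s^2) 2.404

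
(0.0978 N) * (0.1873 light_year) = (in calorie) 4.142e+13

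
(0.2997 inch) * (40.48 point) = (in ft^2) 0.00117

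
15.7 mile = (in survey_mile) 15.7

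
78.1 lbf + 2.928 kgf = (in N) 376.1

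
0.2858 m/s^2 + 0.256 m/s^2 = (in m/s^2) 0.5418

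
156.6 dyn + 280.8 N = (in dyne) 2.808e+07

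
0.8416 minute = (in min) 0.8416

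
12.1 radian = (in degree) 693.3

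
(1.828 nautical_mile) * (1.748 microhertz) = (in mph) 0.01324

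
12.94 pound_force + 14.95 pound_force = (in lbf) 27.89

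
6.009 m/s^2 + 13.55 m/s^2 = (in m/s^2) 19.56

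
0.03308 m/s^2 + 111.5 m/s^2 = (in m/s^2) 111.5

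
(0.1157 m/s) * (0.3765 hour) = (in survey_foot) 514.5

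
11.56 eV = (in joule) 1.852e-18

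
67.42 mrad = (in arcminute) 231.8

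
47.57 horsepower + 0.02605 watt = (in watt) 3.547e+04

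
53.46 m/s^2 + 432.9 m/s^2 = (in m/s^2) 486.4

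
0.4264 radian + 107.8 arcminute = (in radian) 0.4578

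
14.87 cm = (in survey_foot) 0.4879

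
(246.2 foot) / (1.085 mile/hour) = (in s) 154.7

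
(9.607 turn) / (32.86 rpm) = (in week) 2.9e-05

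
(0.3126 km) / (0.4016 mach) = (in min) 0.0381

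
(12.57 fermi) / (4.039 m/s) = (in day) 3.602e-20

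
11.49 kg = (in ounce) 405.3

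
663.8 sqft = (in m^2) 61.67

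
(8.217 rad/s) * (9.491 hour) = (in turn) 4.468e+04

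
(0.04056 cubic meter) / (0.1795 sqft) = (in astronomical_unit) 1.626e-11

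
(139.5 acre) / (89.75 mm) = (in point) 1.783e+10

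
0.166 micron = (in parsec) 5.38e-24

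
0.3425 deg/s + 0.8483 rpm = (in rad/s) 0.09481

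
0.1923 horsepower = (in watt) 143.4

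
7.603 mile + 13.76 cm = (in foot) 4.014e+04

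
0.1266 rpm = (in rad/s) 0.01326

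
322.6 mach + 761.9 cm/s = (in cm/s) 1.099e+07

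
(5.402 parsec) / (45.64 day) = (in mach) 1.241e+08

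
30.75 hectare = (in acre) 75.98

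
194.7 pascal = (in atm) 0.001922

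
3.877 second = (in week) 6.41e-06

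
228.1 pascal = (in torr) 1.711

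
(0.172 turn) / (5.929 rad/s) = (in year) 5.78e-09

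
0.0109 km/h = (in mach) 8.892e-06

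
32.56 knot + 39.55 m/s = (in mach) 0.1653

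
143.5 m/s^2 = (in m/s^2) 143.5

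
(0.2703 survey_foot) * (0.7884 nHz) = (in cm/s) 6.495e-09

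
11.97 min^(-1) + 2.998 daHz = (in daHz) 3.018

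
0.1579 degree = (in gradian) 0.1754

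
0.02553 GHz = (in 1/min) 1.532e+09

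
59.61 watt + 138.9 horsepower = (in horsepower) 139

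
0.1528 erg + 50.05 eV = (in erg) 0.1528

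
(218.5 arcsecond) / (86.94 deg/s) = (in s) 0.0006981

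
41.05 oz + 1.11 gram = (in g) 1165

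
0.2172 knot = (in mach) 0.0003282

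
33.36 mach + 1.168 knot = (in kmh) 4.089e+04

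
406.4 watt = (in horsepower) 0.545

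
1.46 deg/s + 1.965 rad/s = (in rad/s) 1.99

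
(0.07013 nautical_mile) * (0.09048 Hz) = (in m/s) 11.75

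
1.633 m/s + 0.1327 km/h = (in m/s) 1.67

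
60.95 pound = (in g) 2.765e+04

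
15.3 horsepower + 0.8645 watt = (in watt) 1.141e+04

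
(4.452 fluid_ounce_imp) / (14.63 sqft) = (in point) 0.2638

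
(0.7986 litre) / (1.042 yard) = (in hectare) 8.382e-08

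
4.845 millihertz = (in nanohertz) 4.845e+06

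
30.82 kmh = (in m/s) 8.561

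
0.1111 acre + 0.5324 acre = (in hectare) 0.2604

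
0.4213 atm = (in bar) 0.4269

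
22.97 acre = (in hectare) 9.296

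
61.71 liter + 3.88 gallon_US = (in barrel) 0.4805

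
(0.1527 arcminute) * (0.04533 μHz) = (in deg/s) 1.154e-10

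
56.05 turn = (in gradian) 2.242e+04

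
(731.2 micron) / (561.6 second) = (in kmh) 4.687e-06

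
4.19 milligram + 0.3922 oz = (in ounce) 0.3923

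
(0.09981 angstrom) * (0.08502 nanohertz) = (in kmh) 3.055e-21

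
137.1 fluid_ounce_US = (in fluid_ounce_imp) 142.7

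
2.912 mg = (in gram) 0.002912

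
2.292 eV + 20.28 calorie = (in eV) 5.296e+20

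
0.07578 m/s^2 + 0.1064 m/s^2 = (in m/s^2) 0.1822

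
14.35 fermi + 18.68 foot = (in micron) 5.694e+06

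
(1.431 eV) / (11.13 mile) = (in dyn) 1.28e-18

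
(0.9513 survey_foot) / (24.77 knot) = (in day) 2.634e-07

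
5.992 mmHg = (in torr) 5.992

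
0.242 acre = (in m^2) 979.3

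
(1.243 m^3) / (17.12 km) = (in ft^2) 0.0007815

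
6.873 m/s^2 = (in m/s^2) 6.873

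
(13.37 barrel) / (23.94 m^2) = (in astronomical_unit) 5.935e-13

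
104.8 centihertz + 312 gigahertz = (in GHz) 312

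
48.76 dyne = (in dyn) 48.76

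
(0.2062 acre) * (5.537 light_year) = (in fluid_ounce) 1.478e+24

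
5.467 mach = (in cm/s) 1.862e+05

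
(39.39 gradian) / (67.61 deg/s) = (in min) 0.008739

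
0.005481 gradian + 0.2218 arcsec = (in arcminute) 0.2997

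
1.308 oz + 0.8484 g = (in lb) 0.08362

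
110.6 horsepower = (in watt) 8.247e+04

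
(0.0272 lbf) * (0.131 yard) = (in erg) 1.449e+05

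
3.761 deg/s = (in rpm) 0.6268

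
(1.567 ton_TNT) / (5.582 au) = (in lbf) 0.001765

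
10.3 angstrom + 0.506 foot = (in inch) 6.072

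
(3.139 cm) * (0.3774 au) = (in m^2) 1.772e+09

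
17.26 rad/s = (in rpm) 164.8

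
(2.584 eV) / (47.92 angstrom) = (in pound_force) 1.942e-11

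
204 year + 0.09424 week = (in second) 6.433e+09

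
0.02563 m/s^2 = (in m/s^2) 0.02563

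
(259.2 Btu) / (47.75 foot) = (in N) 1.879e+04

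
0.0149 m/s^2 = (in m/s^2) 0.0149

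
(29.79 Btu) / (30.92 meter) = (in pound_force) 228.5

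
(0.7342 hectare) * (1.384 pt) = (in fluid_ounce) 1.212e+05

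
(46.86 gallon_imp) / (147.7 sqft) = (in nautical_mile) 8.383e-06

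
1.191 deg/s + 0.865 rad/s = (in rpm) 8.459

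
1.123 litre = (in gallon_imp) 0.247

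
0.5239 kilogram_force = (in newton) 5.138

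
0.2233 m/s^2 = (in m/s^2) 0.2233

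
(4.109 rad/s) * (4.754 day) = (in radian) 1.688e+06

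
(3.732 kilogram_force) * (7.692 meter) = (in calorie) 67.28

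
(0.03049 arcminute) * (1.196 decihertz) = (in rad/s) 1.061e-06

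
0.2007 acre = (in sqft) 8742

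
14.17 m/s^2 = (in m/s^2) 14.17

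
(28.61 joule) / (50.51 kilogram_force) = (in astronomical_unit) 3.861e-13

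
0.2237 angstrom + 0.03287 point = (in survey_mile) 7.205e-09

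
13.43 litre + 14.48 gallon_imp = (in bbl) 0.4985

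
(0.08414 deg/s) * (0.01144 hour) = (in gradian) 3.85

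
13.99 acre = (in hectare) 5.662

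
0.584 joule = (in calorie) 0.1396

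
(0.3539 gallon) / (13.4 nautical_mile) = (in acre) 1.334e-11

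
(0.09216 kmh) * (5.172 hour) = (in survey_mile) 0.2962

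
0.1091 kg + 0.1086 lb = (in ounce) 5.586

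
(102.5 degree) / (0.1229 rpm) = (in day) 0.001609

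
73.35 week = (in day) 513.5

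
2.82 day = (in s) 2.436e+05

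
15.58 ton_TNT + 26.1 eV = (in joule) 6.519e+10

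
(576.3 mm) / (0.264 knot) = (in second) 4.243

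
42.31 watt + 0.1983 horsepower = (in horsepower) 0.255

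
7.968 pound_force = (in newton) 35.44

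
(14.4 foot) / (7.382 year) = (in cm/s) 1.885e-06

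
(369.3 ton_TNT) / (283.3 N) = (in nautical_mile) 2.945e+06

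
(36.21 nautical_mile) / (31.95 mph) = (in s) 4695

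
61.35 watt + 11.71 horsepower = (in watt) 8793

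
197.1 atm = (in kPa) 1.997e+04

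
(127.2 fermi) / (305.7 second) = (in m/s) 4.161e-16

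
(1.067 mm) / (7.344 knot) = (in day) 3.269e-09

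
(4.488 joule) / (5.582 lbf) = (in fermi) 1.807e+14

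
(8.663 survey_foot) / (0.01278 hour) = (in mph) 0.1284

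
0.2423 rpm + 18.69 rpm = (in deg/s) 113.6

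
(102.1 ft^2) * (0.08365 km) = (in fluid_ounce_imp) 2.793e+07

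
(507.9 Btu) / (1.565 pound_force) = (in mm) 7.698e+07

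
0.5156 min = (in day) 0.0003581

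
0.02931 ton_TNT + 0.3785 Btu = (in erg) 1.226e+15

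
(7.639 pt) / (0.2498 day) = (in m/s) 1.249e-07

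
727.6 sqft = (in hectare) 0.00676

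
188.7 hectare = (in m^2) 1.887e+06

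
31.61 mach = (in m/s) 1.076e+04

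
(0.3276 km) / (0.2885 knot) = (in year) 6.999e-05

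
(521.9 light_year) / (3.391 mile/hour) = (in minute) 5.429e+16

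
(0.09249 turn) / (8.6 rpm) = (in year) 2.046e-08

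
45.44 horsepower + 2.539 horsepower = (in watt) 3.578e+04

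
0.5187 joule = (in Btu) 0.0004916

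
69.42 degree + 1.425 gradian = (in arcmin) 4242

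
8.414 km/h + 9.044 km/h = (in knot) 9.427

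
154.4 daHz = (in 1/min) 9.264e+04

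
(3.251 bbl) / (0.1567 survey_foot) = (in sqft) 116.5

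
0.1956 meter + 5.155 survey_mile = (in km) 8.296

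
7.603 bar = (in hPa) 7603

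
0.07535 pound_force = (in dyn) 3.352e+04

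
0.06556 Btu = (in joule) 69.17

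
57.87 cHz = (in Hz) 0.5787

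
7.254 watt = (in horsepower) 0.009728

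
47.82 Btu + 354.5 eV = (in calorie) 1.206e+04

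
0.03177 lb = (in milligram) 1.441e+04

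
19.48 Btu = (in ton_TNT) 4.912e-06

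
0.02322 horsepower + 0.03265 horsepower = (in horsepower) 0.05587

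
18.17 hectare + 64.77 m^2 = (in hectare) 18.18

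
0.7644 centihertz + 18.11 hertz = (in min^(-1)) 1087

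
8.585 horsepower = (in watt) 6402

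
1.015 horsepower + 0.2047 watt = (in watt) 757.1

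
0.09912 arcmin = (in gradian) 0.001836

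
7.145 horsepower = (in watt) 5328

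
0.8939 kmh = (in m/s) 0.2483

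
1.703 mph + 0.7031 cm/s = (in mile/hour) 1.719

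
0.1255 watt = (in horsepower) 0.0001683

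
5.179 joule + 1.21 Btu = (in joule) 1282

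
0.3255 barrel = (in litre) 51.75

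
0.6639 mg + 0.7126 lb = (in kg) 0.3232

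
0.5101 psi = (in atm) 0.03471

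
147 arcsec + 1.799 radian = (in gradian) 114.6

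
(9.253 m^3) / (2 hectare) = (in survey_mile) 2.875e-07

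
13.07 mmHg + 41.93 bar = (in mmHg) 3.146e+04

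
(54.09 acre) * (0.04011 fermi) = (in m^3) 8.78e-12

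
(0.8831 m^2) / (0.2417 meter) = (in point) 1.036e+04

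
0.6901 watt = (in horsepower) 0.0009254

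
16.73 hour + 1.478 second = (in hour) 16.73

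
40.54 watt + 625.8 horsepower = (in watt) 4.667e+05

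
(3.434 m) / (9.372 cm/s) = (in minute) 0.6107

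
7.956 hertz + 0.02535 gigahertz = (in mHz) 2.535e+10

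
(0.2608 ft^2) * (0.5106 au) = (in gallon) 4.889e+11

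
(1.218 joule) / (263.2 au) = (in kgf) 3.154e-15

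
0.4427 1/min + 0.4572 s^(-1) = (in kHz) 0.0004646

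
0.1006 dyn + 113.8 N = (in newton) 113.8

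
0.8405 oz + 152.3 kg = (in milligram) 1.523e+08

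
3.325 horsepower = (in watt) 2479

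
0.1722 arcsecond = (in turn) 1.329e-07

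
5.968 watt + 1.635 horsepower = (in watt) 1225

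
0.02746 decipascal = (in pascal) 0.002746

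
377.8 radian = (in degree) 2.165e+04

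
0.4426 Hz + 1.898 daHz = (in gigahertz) 1.942e-08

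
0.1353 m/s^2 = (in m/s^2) 0.1353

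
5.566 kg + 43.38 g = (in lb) 12.37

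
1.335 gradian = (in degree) 1.202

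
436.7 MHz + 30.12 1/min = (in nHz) 4.367e+17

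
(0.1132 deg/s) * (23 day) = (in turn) 624.9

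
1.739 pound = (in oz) 27.82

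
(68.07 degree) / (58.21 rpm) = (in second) 0.1949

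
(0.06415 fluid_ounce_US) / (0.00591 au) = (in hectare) 2.146e-19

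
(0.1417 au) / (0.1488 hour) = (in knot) 7.692e+07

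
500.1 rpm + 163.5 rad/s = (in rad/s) 215.9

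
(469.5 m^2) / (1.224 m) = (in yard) 419.5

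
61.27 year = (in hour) 5.367e+05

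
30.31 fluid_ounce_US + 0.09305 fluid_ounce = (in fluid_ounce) 30.4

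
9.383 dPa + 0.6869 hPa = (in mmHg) 0.5223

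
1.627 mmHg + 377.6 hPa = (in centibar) 37.98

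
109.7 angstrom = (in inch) 4.319e-07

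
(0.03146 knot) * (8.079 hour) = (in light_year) 4.975e-14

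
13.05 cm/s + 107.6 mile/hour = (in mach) 0.1417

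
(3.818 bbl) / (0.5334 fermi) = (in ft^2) 1.225e+16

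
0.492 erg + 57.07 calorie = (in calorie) 57.07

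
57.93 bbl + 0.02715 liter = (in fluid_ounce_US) 3.114e+05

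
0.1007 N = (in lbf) 0.02264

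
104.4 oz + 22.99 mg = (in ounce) 104.4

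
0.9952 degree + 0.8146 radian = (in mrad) 832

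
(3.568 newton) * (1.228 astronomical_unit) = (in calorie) 1.567e+11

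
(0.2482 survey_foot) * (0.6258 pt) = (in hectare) 1.67e-09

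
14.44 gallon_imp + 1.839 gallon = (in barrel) 0.4567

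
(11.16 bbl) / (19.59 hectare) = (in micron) 9.057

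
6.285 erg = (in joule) 6.285e-07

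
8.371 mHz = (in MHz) 8.371e-09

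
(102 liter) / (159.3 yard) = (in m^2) 0.0007002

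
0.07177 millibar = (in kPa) 0.007177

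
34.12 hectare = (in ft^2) 3.673e+06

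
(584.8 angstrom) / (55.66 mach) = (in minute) 5.143e-14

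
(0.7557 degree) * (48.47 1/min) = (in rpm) 0.1017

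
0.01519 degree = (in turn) 4.219e-05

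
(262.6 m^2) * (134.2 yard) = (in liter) 3.222e+07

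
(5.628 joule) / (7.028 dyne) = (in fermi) 8.008e+19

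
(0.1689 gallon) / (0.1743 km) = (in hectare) 3.668e-10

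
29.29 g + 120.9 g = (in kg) 0.1502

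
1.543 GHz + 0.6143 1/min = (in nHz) 1.543e+18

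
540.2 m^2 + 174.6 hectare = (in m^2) 1.747e+06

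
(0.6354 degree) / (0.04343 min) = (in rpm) 0.04064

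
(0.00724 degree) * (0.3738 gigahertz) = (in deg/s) 2.706e+06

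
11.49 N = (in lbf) 2.583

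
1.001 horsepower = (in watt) 746.4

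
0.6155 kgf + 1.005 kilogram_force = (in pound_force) 3.573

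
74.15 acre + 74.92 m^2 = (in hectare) 30.01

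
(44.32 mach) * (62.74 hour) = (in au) 0.02278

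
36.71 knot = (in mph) 42.25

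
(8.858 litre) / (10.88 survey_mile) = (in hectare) 5.059e-11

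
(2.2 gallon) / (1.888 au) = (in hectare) 2.949e-18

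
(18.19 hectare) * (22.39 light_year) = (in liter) 3.853e+25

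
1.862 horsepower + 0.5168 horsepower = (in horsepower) 2.379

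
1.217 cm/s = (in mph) 0.02722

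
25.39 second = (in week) 4.198e-05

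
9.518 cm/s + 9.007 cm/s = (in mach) 0.0005441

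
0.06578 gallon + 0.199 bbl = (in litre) 31.89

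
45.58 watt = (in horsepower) 0.06112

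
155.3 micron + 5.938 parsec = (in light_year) 19.37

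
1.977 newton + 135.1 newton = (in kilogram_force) 13.98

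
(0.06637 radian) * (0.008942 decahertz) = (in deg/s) 0.34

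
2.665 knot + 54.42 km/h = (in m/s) 16.49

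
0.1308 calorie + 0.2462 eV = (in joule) 0.5473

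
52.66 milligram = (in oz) 0.001858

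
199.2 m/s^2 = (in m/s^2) 199.2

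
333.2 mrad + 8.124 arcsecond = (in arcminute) 1146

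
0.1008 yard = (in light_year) 9.743e-18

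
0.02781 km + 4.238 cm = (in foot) 91.38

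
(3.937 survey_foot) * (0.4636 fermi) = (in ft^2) 5.988e-15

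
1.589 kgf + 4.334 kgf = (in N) 58.08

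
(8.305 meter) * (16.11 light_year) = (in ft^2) 1.362e+19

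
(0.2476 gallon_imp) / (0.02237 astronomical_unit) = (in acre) 8.312e-17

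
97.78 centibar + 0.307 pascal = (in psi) 14.18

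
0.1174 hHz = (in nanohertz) 1.174e+10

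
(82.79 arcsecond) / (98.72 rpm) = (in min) 6.471e-07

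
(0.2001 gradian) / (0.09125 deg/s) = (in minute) 0.03289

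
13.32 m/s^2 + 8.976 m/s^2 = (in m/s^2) 22.3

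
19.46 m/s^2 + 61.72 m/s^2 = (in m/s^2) 81.18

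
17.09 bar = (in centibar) 1709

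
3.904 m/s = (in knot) 7.589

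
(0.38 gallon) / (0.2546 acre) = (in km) 1.396e-09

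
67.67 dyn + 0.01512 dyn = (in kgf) 6.902e-05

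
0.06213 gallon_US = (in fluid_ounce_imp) 8.277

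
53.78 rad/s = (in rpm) 513.6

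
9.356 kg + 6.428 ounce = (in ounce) 336.5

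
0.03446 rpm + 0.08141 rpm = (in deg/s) 0.6952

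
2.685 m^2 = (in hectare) 0.0002685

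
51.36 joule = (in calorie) 12.28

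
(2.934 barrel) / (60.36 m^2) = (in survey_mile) 4.802e-06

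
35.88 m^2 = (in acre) 0.008866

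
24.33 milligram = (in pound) 5.364e-05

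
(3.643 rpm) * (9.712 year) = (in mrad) 1.168e+11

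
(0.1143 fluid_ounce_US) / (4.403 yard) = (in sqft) 9.037e-06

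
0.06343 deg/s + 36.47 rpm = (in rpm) 36.48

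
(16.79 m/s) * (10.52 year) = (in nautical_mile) 3.008e+06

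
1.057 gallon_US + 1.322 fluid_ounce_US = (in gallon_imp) 0.8887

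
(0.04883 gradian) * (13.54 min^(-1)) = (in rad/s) 0.0001731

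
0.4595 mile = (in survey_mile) 0.4595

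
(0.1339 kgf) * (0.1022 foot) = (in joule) 0.0409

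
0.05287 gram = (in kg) 5.287e-05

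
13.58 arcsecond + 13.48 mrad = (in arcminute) 46.57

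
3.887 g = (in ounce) 0.1371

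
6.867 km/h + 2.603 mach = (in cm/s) 8.882e+04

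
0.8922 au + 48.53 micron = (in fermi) 1.335e+26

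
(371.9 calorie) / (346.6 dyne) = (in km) 448.9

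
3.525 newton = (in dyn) 3.525e+05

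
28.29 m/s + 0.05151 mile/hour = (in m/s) 28.31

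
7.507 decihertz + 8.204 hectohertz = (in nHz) 8.212e+11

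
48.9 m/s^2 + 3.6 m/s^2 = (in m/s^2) 52.5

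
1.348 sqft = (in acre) 3.095e-05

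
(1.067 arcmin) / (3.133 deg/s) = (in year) 1.8e-10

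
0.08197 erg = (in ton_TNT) 1.959e-18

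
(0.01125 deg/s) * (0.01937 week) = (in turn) 0.3661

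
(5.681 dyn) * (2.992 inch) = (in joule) 4.317e-06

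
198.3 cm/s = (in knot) 3.855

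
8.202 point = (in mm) 2.893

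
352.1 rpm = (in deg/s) 2113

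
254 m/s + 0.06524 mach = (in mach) 0.8112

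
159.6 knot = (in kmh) 295.6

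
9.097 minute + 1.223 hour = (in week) 0.008182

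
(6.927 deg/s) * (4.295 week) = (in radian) 3.14e+05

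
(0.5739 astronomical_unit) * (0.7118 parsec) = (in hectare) 1.886e+23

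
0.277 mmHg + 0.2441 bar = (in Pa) 2.445e+04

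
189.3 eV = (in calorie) 7.249e-18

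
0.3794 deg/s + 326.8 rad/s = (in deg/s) 1.872e+04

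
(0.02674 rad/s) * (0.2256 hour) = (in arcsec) 4.479e+06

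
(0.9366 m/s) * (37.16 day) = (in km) 3007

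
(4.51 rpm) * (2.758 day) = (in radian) 1.125e+05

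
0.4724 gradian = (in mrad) 7.42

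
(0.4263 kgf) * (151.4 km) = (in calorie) 1.513e+05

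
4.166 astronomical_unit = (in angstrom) 6.232e+21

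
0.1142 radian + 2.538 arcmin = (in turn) 0.01829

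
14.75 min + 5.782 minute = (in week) 0.002037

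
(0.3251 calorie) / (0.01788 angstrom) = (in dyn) 7.607e+16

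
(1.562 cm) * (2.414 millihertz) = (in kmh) 0.0001357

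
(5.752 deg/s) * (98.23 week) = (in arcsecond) 1.23e+12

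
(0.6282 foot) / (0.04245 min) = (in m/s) 0.07518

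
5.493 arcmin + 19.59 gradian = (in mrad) 309.3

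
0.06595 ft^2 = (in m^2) 0.006127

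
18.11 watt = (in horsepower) 0.02429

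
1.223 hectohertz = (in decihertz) 1223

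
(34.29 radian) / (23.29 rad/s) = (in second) 1.472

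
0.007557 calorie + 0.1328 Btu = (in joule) 140.1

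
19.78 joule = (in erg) 1.978e+08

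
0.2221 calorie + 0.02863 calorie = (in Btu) 0.0009943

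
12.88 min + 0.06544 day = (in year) 0.0002038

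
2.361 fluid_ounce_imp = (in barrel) 0.0004219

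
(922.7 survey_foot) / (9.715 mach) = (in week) 1.406e-07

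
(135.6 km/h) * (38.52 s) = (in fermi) 1.451e+18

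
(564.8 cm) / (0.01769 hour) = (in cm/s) 8.869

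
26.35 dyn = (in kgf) 2.687e-05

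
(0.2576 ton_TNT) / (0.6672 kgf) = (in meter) 1.647e+08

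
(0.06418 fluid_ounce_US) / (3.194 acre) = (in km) 1.468e-13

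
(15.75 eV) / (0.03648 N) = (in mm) 6.917e-14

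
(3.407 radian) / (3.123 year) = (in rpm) 3.303e-07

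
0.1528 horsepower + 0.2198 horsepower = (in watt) 277.8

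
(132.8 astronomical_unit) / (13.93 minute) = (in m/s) 2.377e+10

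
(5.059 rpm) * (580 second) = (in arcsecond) 6.338e+07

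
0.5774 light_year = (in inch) 2.151e+17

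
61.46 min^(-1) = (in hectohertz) 0.01024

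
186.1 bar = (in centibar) 1.861e+04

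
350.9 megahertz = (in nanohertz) 3.509e+17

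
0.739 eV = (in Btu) 1.122e-22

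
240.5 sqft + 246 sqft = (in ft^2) 486.5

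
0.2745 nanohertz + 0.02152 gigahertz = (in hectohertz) 2.152e+05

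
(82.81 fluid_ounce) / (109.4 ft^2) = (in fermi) 2.41e+11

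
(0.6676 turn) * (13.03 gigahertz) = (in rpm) 5.219e+11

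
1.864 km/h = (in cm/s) 51.78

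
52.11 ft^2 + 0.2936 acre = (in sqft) 1.284e+04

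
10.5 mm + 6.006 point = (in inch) 0.4968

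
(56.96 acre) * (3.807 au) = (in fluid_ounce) 4.439e+21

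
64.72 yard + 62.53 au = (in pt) 2.652e+16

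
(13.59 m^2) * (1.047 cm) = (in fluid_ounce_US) 4811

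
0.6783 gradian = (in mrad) 10.65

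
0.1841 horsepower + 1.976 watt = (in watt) 139.3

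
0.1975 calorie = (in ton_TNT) 1.975e-10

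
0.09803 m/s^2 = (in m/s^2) 0.09803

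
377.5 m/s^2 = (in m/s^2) 377.5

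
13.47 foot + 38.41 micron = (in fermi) 4.106e+15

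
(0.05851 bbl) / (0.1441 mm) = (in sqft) 694.9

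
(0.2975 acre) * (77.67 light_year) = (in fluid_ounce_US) 2.991e+25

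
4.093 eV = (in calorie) 1.567e-19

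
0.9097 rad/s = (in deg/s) 52.12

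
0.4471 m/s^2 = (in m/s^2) 0.4471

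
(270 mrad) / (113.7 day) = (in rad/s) 2.748e-08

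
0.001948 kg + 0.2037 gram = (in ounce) 0.0759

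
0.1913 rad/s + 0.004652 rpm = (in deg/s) 10.99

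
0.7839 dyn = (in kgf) 7.994e-07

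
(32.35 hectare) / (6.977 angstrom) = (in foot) 1.521e+15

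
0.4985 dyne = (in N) 4.985e-06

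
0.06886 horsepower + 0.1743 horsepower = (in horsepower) 0.2432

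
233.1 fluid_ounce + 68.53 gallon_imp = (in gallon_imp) 70.05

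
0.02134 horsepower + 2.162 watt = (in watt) 18.08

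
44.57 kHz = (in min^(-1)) 2.674e+06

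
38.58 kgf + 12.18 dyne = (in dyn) 3.783e+07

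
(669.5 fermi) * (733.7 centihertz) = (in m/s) 4.912e-12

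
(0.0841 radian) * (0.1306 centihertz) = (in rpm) 0.001049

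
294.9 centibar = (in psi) 42.77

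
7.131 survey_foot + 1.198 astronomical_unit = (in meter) 1.792e+11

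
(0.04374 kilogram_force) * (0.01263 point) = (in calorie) 4.568e-07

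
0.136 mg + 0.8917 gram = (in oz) 0.03146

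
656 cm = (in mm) 6560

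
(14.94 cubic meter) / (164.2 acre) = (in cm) 0.002248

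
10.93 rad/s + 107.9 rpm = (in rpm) 212.3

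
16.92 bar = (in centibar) 1692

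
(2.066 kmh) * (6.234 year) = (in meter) 1.128e+08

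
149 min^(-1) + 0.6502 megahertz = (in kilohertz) 650.2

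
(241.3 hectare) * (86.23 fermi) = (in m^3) 2.081e-07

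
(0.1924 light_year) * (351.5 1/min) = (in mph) 2.385e+16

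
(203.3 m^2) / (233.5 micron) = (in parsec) 2.822e-11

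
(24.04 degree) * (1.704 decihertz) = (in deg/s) 4.096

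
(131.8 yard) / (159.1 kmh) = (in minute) 0.04545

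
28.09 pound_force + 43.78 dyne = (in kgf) 12.74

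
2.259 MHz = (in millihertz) 2.259e+09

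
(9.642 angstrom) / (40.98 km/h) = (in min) 1.412e-12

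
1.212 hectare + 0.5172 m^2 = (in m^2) 1.212e+04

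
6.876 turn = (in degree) 2475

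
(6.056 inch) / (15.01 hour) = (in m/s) 2.847e-06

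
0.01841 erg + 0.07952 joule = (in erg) 7.952e+05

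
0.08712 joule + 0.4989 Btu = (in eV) 3.286e+21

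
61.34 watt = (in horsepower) 0.08226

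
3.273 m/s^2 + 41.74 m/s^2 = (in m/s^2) 45.01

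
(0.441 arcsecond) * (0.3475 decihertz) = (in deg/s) 4.257e-06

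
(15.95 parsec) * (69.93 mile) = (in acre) 1.369e+19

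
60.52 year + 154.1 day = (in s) 1.922e+09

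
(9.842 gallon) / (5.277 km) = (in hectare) 7.06e-10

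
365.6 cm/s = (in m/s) 3.656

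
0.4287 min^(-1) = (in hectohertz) 7.145e-05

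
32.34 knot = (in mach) 0.04886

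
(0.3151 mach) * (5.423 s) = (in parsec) 1.886e-14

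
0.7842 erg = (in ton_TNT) 1.874e-17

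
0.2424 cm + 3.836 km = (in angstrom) 3.836e+13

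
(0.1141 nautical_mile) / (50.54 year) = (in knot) 2.577e-07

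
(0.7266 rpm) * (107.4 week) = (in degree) 2.832e+08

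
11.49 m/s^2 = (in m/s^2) 11.49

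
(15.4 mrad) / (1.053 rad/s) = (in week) 2.418e-08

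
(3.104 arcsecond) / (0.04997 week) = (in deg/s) 2.853e-08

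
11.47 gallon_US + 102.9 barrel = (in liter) 1.64e+04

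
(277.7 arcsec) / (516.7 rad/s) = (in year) 8.262e-14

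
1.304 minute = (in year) 2.481e-06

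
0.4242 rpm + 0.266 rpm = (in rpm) 0.6902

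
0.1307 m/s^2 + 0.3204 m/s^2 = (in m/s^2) 0.4511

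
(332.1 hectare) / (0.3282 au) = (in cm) 0.006764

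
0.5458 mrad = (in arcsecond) 112.6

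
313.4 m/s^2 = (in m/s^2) 313.4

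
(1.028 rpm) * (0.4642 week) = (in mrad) 3.022e+07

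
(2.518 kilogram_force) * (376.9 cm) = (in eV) 5.809e+20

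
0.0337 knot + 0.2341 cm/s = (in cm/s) 1.968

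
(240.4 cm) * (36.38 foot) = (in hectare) 0.002666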